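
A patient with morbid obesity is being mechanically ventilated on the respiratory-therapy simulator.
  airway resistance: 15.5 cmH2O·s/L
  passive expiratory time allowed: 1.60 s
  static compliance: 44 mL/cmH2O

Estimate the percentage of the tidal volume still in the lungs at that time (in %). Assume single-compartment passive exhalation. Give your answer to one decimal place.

τ = R × C = 15.5 × 44 mL/cmH2O = 15.5 × 0.044 L/cmH2O = 0.682 s.
Passive exhalation: V(t)/V₀ = e^(−t/τ) = e^(−1.60/0.682) = 0.09575.
Fraction remaining = 0.09575 → 9.575%.

9.6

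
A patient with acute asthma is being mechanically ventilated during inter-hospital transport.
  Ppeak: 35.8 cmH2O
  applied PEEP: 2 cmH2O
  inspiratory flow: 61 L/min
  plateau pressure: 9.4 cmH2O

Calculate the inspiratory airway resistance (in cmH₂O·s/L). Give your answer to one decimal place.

Flow: 61 L/min ÷ 60 = 1.0167 L/s.
Raw = (PIP − Pplat) / flow = (35.8 − 9.4) / 1.0167 = 26.4 / 1.0167 = 25.966 cmH2O·s/L.

26.0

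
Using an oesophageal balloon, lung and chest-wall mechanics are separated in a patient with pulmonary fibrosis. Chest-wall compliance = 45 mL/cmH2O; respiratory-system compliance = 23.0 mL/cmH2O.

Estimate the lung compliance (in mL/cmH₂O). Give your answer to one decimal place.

47.0

1/CL = 1/Crs − 1/Ccw.
1/CL = 1/23.0 − 1/45 = 0.02126.
CL = 47.037 mL/cmH2O.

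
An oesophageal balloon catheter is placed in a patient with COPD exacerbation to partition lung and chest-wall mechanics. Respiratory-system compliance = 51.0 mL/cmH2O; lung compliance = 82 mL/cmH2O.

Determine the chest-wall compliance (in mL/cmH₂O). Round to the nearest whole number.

135

1/Ccw = 1/Crs − 1/CL.
1/Ccw = 1/51.0 − 1/82 = 0.007413.
Ccw = 134.9 mL/cmH2O.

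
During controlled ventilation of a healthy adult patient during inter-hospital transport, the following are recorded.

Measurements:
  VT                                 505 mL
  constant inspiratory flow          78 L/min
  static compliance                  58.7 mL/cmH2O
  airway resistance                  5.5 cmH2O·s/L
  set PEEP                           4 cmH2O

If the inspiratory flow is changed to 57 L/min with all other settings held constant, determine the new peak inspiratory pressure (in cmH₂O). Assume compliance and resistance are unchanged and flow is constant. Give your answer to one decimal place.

Flow: 78 L/min ÷ 60 = 1.3 L/s.
New flow: 57 L/min ÷ 60 = 0.95 L/s.
PIP = Vt/C + R·V̇ + PEEP (constant-flow equation of motion).
Only the resistive term changes: ΔPIP = R × ΔV̇ = 5.5 × (0.95 − 1.3) = 5.5 × -0.35 = -1.925 cmH2O.
Original PIP = 505/58.7 + 5.5×1.3 + 4 = 19.753 cmH2O; new PIP = 19.753 + (-1.925) = 17.828 cmH2O.

17.8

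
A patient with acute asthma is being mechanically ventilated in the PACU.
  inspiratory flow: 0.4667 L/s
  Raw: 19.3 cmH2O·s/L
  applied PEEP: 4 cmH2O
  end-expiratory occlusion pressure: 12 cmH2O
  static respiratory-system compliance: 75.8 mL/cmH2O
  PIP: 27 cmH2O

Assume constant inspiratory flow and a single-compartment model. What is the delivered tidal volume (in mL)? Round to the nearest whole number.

Total PEEP = 12 cmH2O (set 4 + intrinsic 8); this is the baseline alveolar pressure.
Equation of motion (constant flow): PIP = Vt/C + R·V̇ + PEEP.
Vt/C = PIP − R·V̇ − PEEP = 27 − 9.007 − 12 = 5.993 cmH2O.
Vt = C × 5.993 = 75.8 × 5.993 = 454.27 mL.

454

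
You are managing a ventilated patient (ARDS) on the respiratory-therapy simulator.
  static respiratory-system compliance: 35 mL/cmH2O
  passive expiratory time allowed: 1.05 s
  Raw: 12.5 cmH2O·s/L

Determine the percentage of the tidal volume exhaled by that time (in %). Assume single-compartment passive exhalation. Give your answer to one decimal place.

90.9

τ = R × C = 12.5 × 35 mL/cmH2O = 12.5 × 0.035 L/cmH2O = 0.4375 s.
Passive exhalation: V(t)/V₀ = e^(−t/τ) = e^(−1.05/0.4375) = 0.09072.
Fraction exhaled = 1 − 0.09072 = 0.9093 → 90.93%.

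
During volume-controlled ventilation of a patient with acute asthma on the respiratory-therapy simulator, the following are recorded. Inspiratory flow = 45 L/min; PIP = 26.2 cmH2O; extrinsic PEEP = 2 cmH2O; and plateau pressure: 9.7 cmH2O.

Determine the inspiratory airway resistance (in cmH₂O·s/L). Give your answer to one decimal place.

Flow: 45 L/min ÷ 60 = 0.75 L/s.
Raw = (PIP − Pplat) / flow = (26.2 − 9.7) / 0.75 = 16.5 / 0.75 = 22.0 cmH2O·s/L.

22.0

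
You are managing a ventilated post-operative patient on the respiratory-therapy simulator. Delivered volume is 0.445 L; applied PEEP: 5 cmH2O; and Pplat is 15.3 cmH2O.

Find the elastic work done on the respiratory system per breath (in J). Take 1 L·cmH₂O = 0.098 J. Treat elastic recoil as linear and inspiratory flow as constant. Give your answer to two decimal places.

Elastic work ≈ ½ × (Pplat − PEEP) × Vt = 0.5 × (15.3 − 5) × 0.445 L = 0.5 × 10.3 × 0.445 = 2.292 L·cmH2O.
× 0.098 J/(L·cmH2O) → 0.2246 J.

0.22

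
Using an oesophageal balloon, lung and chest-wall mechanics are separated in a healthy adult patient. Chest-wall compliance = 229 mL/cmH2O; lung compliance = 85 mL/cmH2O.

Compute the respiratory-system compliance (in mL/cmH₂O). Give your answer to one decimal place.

Lung and chest wall are elastances in series: 1/Crs = 1/CL + 1/Ccw.
1/Crs = 1/85 + 1/229 = 0.01613.
Crs = 61.996 mL/cmH2O.

62.0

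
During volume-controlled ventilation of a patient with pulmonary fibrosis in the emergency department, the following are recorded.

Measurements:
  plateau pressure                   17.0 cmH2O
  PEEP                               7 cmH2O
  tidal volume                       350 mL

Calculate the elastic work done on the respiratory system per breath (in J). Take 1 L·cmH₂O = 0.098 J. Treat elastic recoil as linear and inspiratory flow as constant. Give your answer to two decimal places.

Elastic work ≈ ½ × (Pplat − PEEP) × Vt = 0.5 × (17.0 − 7) × 0.350 L = 0.5 × 10.0 × 0.350 = 1.75 L·cmH2O.
× 0.098 J/(L·cmH2O) → 0.1715 J.

0.17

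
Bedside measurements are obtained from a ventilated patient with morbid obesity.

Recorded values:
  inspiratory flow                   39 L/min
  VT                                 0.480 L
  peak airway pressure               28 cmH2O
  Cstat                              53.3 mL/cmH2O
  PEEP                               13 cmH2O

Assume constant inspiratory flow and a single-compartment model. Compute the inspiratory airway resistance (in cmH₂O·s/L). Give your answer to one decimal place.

9.2

Flow: 39 L/min ÷ 60 = 0.65 L/s.
Equation of motion (constant flow): PIP = Vt/C + R·V̇ + PEEP.
R·V̇ = PIP − Vt/C − PEEP = 28 − 480/53.3 − 13 = 28 − 9.006 − 13 = 5.994 cmH2O.
R = 5.994 / 0.65 = 9.222 cmH2O·s/L.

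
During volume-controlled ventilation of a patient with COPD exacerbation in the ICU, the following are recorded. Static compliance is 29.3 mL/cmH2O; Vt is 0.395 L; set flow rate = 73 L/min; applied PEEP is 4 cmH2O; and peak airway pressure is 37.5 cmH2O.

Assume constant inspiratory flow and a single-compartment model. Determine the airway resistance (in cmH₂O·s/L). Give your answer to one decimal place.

Flow: 73 L/min ÷ 60 = 1.2167 L/s.
Equation of motion (constant flow): PIP = Vt/C + R·V̇ + PEEP.
R·V̇ = PIP − Vt/C − PEEP = 37.5 − 395/29.3 − 4 = 37.5 − 13.481 − 4 = 20.019 cmH2O.
R = 20.019 / 1.2167 = 16.454 cmH2O·s/L.

16.5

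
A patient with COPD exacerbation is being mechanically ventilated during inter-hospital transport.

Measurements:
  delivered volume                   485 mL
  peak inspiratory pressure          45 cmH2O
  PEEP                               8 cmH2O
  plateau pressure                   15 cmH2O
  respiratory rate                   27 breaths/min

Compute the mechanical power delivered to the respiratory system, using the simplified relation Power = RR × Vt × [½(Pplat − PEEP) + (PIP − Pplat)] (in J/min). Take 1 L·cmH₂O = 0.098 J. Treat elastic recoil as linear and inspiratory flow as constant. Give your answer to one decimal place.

Per-breath work = Vt × [½(Pplat−PEEP) + (PIP−Pplat)] = 0.485 × [0.5×7.0 + 30.0] = 0.485 × 33.5 = 16.248 L·cmH2O.
Power = 27 × 16.248 = 438.7 L·cmH2O/min.
× 0.098 J/(L·cmH2O) → 42.993 J/min.

43.0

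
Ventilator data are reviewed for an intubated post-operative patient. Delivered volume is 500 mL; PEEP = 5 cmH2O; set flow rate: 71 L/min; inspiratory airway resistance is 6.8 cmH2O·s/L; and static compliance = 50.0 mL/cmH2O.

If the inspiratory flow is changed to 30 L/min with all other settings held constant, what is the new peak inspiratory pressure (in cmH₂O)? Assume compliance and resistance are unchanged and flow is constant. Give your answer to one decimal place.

Flow: 71 L/min ÷ 60 = 1.1833 L/s.
New flow: 30 L/min ÷ 60 = 0.5 L/s.
PIP = Vt/C + R·V̇ + PEEP (constant-flow equation of motion).
Only the resistive term changes: ΔPIP = R × ΔV̇ = 6.8 × (0.5 − 1.1833) = 6.8 × -0.6833 = -4.646 cmH2O.
Original PIP = 500/50.0 + 6.8×1.1833 + 5 = 23.046 cmH2O; new PIP = 23.046 + (-4.646) = 18.4 cmH2O.

18.4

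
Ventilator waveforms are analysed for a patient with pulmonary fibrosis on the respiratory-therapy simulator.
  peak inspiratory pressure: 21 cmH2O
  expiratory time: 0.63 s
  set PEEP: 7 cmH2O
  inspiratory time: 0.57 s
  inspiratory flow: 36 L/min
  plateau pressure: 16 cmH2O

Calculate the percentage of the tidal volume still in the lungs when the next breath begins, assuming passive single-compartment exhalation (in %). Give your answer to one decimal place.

Flow: 36 L/min ÷ 60 = 0.6 L/s.
Vt = flow × Ti = 0.6 L/s × 0.57 s × 1000 mL/L = 342.0 mL.
R = (PIP − Pplat)/V̇ = (21 − 16) / 0.6 = 5.0/0.6 = 8.333 cmH2O·s/L.
C = Vt/(Pplat − PEEP) = 342.0 / (16 − 7) = 342.0/9.0 = 38.0 mL/cmH2O.
τ = R × C = 8.333 × 0.038 L/cmH2O = 0.3167 s.
Fraction remaining at end-expiration = e^(−Te/τ) = e^(−0.63/0.3167) = 0.1368 → 13.68%.

13.7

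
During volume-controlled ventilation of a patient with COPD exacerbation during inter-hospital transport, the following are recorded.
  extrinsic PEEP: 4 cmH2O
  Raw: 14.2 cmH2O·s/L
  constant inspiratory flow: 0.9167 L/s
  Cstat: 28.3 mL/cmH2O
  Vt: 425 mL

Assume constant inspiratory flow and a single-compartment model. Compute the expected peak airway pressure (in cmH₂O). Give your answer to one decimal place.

Equation of motion (constant flow): PIP = Vt/C + R·V̇ + PEEP.
PIP = 425/28.3 + 14.2×0.9167 + 4 = 15.018 + 13.017 + 4 = 32.035 cmH2O.

32.0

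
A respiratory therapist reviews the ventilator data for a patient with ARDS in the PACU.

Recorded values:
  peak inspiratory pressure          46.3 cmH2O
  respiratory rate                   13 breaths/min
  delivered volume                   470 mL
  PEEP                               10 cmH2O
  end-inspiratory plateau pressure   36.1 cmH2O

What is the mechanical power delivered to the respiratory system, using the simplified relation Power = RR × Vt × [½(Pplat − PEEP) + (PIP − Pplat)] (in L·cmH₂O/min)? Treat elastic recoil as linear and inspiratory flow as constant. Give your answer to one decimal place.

142.1

Per-breath work = Vt × [½(Pplat−PEEP) + (PIP−Pplat)] = 0.470 × [0.5×26.1 + 10.2] = 0.470 × 23.25 = 10.928 L·cmH2O.
Power = 13 × 10.928 = 142.06 L·cmH2O/min.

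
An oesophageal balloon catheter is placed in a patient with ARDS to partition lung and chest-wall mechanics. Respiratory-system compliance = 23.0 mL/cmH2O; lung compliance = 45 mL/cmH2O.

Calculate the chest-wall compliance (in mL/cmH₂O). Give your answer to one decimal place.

1/Ccw = 1/Crs − 1/CL.
1/Ccw = 1/23.0 − 1/45 = 0.02126.
Ccw = 47.037 mL/cmH2O.

47.0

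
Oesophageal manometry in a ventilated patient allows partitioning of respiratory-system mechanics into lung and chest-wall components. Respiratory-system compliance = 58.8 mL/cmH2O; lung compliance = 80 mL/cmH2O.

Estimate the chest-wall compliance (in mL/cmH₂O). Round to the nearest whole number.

222

1/Ccw = 1/Crs − 1/CL.
1/Ccw = 1/58.8 − 1/80 = 0.004507.
Ccw = 221.88 mL/cmH2O.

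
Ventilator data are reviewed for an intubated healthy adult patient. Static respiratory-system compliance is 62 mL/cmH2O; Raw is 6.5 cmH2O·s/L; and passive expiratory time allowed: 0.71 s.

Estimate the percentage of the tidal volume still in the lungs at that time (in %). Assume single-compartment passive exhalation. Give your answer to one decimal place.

τ = R × C = 6.5 × 62 mL/cmH2O = 6.5 × 0.062 L/cmH2O = 0.403 s.
Passive exhalation: V(t)/V₀ = e^(−t/τ) = e^(−0.71/0.403) = 0.1717.
Fraction remaining = 0.1717 → 17.17%.

17.2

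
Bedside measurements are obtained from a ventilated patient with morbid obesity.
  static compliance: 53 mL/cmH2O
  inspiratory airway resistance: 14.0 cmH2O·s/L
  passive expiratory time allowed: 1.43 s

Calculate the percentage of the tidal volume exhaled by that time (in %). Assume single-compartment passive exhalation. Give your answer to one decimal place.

τ = R × C = 14.0 × 53 mL/cmH2O = 14.0 × 0.053 L/cmH2O = 0.742 s.
Passive exhalation: V(t)/V₀ = e^(−t/τ) = e^(−1.43/0.742) = 0.1456.
Fraction exhaled = 1 − 0.1456 = 0.8544 → 85.44%.

85.4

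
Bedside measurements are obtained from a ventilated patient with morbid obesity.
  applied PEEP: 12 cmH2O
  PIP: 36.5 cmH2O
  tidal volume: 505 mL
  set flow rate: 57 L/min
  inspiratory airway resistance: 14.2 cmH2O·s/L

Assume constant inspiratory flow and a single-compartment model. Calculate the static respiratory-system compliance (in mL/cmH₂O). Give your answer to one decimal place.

45.9

Flow: 57 L/min ÷ 60 = 0.95 L/s.
Equation of motion (constant flow): PIP = Vt/C + R·V̇ + PEEP.
Vt/C = PIP − R·V̇ − PEEP = 36.5 − 14.2×0.95 − 12 = 36.5 − 13.49 − 12 = 11.01 cmH2O.
C = Vt / 11.01 = 505 / 11.01 = 45.867 mL/cmH2O.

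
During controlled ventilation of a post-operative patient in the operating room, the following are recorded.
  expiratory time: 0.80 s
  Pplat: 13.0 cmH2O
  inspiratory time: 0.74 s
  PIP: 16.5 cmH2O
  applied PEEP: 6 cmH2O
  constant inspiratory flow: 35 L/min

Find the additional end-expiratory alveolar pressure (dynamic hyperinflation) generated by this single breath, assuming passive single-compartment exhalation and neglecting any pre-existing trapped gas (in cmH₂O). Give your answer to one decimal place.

Flow: 35 L/min ÷ 60 = 0.5833 L/s.
Vt = flow × Ti = 0.5833 L/s × 0.74 s × 1000 mL/L = 431.64 mL.
R = (PIP − Pplat)/V̇ = (16.5 − 13.0) / 0.5833 = 3.5/0.5833 = 6.0 cmH2O·s/L.
C = Vt/(Pplat − PEEP) = 431.64 / (13.0 − 6) = 431.64/7.0 = 61.663 mL/cmH2O.
τ = R × C = 6.0 × 0.06166 L/cmH2O = 0.37 s.
Fraction remaining = e^(−Te/τ) = e^(−0.80/0.37) = 0.1151; trapped volume = 431.64 × 0.1151 = 49.682 mL.
Additional alveolar pressure from trapping ≈ V_trapped / C = 49.682 / 61.663 = 0.8057 cmH2O.

0.8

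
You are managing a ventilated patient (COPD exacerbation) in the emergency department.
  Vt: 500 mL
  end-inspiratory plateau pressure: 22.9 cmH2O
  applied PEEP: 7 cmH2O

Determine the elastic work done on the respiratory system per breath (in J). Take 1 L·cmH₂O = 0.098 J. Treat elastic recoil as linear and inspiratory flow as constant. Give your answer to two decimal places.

0.39

Elastic work ≈ ½ × (Pplat − PEEP) × Vt = 0.5 × (22.9 − 7) × 0.500 L = 0.5 × 15.9 × 0.500 = 3.975 L·cmH2O.
× 0.098 J/(L·cmH2O) → 0.3896 J.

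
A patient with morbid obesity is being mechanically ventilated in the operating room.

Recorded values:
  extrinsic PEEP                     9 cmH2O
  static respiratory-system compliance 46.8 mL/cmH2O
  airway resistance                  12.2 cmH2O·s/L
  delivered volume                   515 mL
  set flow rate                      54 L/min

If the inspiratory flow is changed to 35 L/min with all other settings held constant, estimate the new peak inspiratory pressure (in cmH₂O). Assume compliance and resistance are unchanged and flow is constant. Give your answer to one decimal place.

27.1

Flow: 54 L/min ÷ 60 = 0.9 L/s.
New flow: 35 L/min ÷ 60 = 0.5833 L/s.
PIP = Vt/C + R·V̇ + PEEP (constant-flow equation of motion).
Only the resistive term changes: ΔPIP = R × ΔV̇ = 12.2 × (0.5833 − 0.9) = 12.2 × -0.3167 = -3.864 cmH2O.
Original PIP = 515/46.8 + 12.2×0.9 + 9 = 30.984 cmH2O; new PIP = 30.984 + (-3.864) = 27.12 cmH2O.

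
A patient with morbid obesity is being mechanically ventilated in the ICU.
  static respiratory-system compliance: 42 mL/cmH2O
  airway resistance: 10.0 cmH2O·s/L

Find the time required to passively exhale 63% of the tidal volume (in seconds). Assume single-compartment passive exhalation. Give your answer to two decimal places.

τ = R × C = 10.0 × 42 mL/cmH2O = 10.0 × 0.042 L/cmH2O = 0.42 s.
Exhaled fraction f = 1 − e^(−t/τ) → t = −τ·ln(1 − f) = −0.42·ln(0.37) = 0.4176 s.

0.42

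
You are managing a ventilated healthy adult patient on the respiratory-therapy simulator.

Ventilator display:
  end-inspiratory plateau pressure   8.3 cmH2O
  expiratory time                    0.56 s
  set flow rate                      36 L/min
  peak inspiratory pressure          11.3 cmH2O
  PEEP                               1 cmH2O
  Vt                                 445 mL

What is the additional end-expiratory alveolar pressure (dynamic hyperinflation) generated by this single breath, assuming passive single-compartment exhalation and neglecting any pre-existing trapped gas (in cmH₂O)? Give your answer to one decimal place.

1.2

Flow: 36 L/min ÷ 60 = 0.6 L/s.
R = (PIP − Pplat)/V̇ = (11.3 − 8.3) / 0.6 = 3.0/0.6 = 5.0 cmH2O·s/L.
C = Vt/(Pplat − PEEP) = 445.0 / (8.3 − 1) = 445.0/7.3 = 60.959 mL/cmH2O.
τ = R × C = 5.0 × 0.06096 L/cmH2O = 0.3048 s.
Fraction remaining = e^(−Te/τ) = e^(−0.56/0.3048) = 0.1593; trapped volume = 445.0 × 0.1593 = 70.889 mL.
Additional alveolar pressure from trapping ≈ V_trapped / C = 70.889 / 60.959 = 1.163 cmH2O.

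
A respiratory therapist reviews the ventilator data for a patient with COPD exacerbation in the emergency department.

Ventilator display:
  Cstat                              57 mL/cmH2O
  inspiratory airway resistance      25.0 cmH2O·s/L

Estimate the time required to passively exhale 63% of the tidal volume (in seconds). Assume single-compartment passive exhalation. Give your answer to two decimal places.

1.42

τ = R × C = 25.0 × 57 mL/cmH2O = 25.0 × 0.057 L/cmH2O = 1.425 s.
Exhaled fraction f = 1 − e^(−t/τ) → t = −τ·ln(1 − f) = −1.425·ln(0.37) = 1.417 s.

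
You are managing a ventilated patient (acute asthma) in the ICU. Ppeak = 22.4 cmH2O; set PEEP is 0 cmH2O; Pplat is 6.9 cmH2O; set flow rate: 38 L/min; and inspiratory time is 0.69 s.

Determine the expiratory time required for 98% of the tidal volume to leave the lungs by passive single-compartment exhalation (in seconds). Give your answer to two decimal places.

Flow: 38 L/min ÷ 60 = 0.6333 L/s.
Vt = flow × Ti = 0.6333 L/s × 0.69 s × 1000 mL/L = 436.98 mL.
R = (PIP − Pplat)/V̇ = (22.4 − 6.9) / 0.6333 = 15.5/0.6333 = 24.475 cmH2O·s/L.
C = Vt/(Pplat − PEEP) = 436.98 / (6.9 − 0) = 436.98/6.9 = 63.33 mL/cmH2O.
τ = R × C = 24.475 × 0.06333 L/cmH2O = 1.55 s.
t = −τ·ln(1 − 0.98) = −1.55·ln(0.02) = 6.064 s.

6.06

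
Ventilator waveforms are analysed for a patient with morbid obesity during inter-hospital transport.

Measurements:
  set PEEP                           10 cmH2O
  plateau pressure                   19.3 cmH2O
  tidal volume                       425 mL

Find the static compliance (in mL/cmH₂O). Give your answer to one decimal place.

45.7

Cstat = Vt / (Pplat − PEEP) = 425 / (19.3 − 10) = 425 / 9.3 = 45.699 mL/cmH2O.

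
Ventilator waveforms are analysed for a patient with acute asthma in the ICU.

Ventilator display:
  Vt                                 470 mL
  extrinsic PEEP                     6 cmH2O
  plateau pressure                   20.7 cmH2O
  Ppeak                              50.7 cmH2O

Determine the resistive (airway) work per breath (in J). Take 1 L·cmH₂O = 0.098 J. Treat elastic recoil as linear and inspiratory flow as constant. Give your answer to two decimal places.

1.38

With constant inspiratory flow the resistive pressure is constant at PIP − Pplat = 50.7 − 20.7 = 30.0 cmH2O, so resistive work = 30.0 × 0.470 = 14.1 L·cmH2O.
× 0.098 J/(L·cmH2O) → 1.382 J.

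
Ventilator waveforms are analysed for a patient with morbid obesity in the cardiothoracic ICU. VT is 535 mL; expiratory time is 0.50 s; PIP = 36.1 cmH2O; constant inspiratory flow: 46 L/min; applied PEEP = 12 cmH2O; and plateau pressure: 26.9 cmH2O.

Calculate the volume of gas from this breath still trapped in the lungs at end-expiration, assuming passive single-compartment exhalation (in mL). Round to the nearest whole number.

Flow: 46 L/min ÷ 60 = 0.7667 L/s.
R = (PIP − Pplat)/V̇ = (36.1 − 26.9) / 0.7667 = 9.2/0.7667 = 11.999 cmH2O·s/L.
C = Vt/(Pplat − PEEP) = 535.0 / (26.9 − 12) = 535.0/14.9 = 35.906 mL/cmH2O.
τ = R × C = 11.999 × 0.03591 L/cmH2O = 0.4309 s.
Fraction remaining = e^(−Te/τ) = e^(−0.50/0.4309) = 0.3134.
Trapped volume = 535.0 × 0.3134 = 167.67 mL.

168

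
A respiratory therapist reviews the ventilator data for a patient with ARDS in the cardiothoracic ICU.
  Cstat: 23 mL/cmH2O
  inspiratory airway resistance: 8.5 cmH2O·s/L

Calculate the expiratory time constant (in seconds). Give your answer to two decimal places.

τ = R × C = 8.5 × 23 mL/cmH2O = 8.5 × 0.023 L/cmH2O = 0.1955 s.

0.20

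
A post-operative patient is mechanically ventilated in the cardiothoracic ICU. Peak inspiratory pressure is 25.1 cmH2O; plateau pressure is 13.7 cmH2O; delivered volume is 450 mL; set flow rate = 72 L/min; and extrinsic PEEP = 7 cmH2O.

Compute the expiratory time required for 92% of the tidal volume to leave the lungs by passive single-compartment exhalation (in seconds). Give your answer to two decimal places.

Flow: 72 L/min ÷ 60 = 1.2 L/s.
R = (PIP − Pplat)/V̇ = (25.1 − 13.7) / 1.2 = 11.4/1.2 = 9.5 cmH2O·s/L.
C = Vt/(Pplat − PEEP) = 450.0 / (13.7 − 7) = 450.0/6.7 = 67.164 mL/cmH2O.
τ = R × C = 9.5 × 0.06716 L/cmH2O = 0.638 s.
t = −τ·ln(1 − 0.92) = −0.638·ln(0.08) = 1.611 s.

1.61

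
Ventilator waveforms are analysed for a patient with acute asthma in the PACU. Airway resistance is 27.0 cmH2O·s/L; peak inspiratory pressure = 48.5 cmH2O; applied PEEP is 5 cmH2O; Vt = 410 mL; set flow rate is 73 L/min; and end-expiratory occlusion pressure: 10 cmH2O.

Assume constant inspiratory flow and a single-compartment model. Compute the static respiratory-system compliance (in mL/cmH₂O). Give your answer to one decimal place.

Flow: 73 L/min ÷ 60 = 1.2167 L/s.
Total PEEP = 10 cmH2O (set 5 + intrinsic 5); this is the baseline alveolar pressure.
Equation of motion (constant flow): PIP = Vt/C + R·V̇ + PEEP.
Vt/C = PIP − R·V̇ − PEEP = 48.5 − 27.0×1.2167 − 10 = 48.5 − 32.851 − 10 = 5.649 cmH2O.
C = Vt / 5.649 = 410 / 5.649 = 72.579 mL/cmH2O.

72.6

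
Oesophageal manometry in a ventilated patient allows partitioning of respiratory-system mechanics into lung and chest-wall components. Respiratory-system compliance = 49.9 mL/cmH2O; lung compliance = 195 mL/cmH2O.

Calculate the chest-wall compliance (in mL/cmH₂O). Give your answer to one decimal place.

1/Ccw = 1/Crs − 1/CL.
1/Ccw = 1/49.9 − 1/195 = 0.01491.
Ccw = 67.069 mL/cmH2O.

67.1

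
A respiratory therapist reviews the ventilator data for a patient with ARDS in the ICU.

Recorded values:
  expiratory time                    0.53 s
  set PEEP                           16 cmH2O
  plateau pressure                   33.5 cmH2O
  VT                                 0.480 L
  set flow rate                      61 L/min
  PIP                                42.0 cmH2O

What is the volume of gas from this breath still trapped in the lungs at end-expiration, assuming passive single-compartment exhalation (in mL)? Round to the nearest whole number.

Flow: 61 L/min ÷ 60 = 1.0167 L/s.
R = (PIP − Pplat)/V̇ = (42.0 − 33.5) / 1.0167 = 8.5/1.0167 = 8.36 cmH2O·s/L.
C = Vt/(Pplat − PEEP) = 480.0 / (33.5 − 16) = 480.0/17.5 = 27.429 mL/cmH2O.
τ = R × C = 8.36 × 0.02743 L/cmH2O = 0.2293 s.
Fraction remaining = e^(−Te/τ) = e^(−0.53/0.2293) = 0.09912.
Trapped volume = 480.0 × 0.09912 = 47.578 mL.

48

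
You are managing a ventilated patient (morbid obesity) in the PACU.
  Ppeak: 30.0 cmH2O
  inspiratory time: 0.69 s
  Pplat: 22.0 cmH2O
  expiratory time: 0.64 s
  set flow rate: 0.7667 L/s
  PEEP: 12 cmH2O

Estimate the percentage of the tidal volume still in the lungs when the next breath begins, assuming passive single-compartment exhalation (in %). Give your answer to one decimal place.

Vt = flow × Ti = 0.7667 L/s × 0.69 s × 1000 mL/L = 529.02 mL.
R = (PIP − Pplat)/V̇ = (30.0 − 22.0) / 0.7667 = 8.0/0.7667 = 10.434 cmH2O·s/L.
C = Vt/(Pplat − PEEP) = 529.02 / (22.0 − 12) = 529.02/10.0 = 52.902 mL/cmH2O.
τ = R × C = 10.434 × 0.0529 L/cmH2O = 0.552 s.
Fraction remaining at end-expiration = e^(−Te/τ) = e^(−0.64/0.552) = 0.3137 → 31.37%.

31.4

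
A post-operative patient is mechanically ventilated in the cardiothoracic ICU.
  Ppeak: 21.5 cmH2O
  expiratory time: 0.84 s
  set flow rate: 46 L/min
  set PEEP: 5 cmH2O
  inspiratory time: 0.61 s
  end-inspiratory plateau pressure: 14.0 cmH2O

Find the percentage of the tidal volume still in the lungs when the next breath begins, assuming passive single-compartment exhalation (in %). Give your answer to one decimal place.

Flow: 46 L/min ÷ 60 = 0.7667 L/s.
Vt = flow × Ti = 0.7667 L/s × 0.61 s × 1000 mL/L = 467.69 mL.
R = (PIP − Pplat)/V̇ = (21.5 − 14.0) / 0.7667 = 7.5/0.7667 = 9.782 cmH2O·s/L.
C = Vt/(Pplat − PEEP) = 467.69 / (14.0 − 5) = 467.69/9.0 = 51.966 mL/cmH2O.
τ = R × C = 9.782 × 0.05197 L/cmH2O = 0.5084 s.
Fraction remaining at end-expiration = e^(−Te/τ) = e^(−0.84/0.5084) = 0.1916 → 19.16%.

19.2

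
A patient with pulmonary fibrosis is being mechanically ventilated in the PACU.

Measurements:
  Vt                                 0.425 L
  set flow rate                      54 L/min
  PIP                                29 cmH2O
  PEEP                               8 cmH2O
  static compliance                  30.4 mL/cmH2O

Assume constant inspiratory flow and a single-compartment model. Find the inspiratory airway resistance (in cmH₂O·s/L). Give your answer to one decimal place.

Flow: 54 L/min ÷ 60 = 0.9 L/s.
Equation of motion (constant flow): PIP = Vt/C + R·V̇ + PEEP.
R·V̇ = PIP − Vt/C − PEEP = 29 − 425/30.4 − 8 = 29 − 13.98 − 8 = 7.02 cmH2O.
R = 7.02 / 0.9 = 7.8 cmH2O·s/L.

7.8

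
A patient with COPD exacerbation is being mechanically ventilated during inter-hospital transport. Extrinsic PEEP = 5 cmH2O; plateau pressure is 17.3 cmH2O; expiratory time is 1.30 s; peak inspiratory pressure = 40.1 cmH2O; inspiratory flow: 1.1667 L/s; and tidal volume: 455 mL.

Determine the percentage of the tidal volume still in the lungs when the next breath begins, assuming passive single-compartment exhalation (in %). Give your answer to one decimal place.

R = (PIP − Pplat)/V̇ = (40.1 − 17.3) / 1.1667 = 22.8/1.1667 = 19.542 cmH2O·s/L.
C = Vt/(Pplat − PEEP) = 455.0 / (17.3 − 5) = 455.0/12.3 = 36.992 mL/cmH2O.
τ = R × C = 19.542 × 0.03699 L/cmH2O = 0.7229 s.
Fraction remaining at end-expiration = e^(−Te/τ) = e^(−1.30/0.7229) = 0.1656 → 16.56%.

16.6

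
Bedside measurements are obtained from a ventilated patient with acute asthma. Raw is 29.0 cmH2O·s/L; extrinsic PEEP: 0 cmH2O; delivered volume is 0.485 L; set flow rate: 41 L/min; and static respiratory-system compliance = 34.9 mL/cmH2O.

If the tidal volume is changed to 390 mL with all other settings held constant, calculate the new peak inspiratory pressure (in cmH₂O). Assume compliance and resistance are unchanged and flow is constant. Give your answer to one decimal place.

31.0

Flow: 41 L/min ÷ 60 = 0.6833 L/s.
PIP = Vt/C + R·V̇ + PEEP (constant-flow equation of motion).
Only the elastic term changes: ΔPIP = ΔVt / C = (390 − 485) / 34.9 = -2.722 cmH2O.
Original PIP = 485/34.9 + 29.0×0.6833 + 0 = 33.713 cmH2O; new PIP = 33.713 + (-2.722) = 30.991 cmH2O.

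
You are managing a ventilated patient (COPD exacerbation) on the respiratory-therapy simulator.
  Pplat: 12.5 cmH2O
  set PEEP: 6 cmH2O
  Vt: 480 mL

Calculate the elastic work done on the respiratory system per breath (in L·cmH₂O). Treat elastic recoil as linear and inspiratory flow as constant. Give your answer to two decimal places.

1.56

Elastic work ≈ ½ × (Pplat − PEEP) × Vt = 0.5 × (12.5 − 6) × 0.480 L = 0.5 × 6.5 × 0.480 = 1.56 L·cmH2O.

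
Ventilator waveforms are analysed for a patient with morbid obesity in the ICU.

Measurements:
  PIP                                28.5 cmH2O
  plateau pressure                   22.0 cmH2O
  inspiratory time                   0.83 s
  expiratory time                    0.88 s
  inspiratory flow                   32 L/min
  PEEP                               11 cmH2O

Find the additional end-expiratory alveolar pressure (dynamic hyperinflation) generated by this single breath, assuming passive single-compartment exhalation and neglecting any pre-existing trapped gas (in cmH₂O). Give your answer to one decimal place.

1.8

Flow: 32 L/min ÷ 60 = 0.5333 L/s.
Vt = flow × Ti = 0.5333 L/s × 0.83 s × 1000 mL/L = 442.64 mL.
R = (PIP − Pplat)/V̇ = (28.5 − 22.0) / 0.5333 = 6.5/0.5333 = 12.188 cmH2O·s/L.
C = Vt/(Pplat − PEEP) = 442.64 / (22.0 − 11) = 442.64/11.0 = 40.24 mL/cmH2O.
τ = R × C = 12.188 × 0.04024 L/cmH2O = 0.4904 s.
Fraction remaining = e^(−Te/τ) = e^(−0.88/0.4904) = 0.1662; trapped volume = 442.64 × 0.1662 = 73.567 mL.
Additional alveolar pressure from trapping ≈ V_trapped / C = 73.567 / 40.24 = 1.828 cmH2O.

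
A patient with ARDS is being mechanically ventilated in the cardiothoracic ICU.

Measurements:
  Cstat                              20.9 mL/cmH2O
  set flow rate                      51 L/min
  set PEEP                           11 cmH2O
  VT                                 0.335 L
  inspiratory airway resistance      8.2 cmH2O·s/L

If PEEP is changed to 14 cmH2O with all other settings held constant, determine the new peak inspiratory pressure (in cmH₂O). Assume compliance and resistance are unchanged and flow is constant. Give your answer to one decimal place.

37.0

Flow: 51 L/min ÷ 60 = 0.85 L/s.
PIP = Vt/C + R·V̇ + PEEP (constant-flow equation of motion).
Only the baseline term changes: ΔPIP = ΔPEEP = 14 − 11 = 3.0 cmH2O.
Original PIP = 335/20.9 + 8.2×0.85 + 11 = 33.999 cmH2O; new PIP = 33.999 + (3.0) = 36.999 cmH2O.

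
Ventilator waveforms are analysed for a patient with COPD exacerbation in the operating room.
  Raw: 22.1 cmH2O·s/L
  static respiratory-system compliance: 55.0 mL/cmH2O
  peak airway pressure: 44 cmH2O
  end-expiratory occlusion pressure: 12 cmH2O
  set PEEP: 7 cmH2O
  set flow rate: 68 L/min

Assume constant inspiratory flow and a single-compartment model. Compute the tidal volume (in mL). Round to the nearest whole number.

382

Flow: 68 L/min ÷ 60 = 1.1333 L/s.
Total PEEP = 12 cmH2O (set 7 + intrinsic 5); this is the baseline alveolar pressure.
Equation of motion (constant flow): PIP = Vt/C + R·V̇ + PEEP.
Vt/C = PIP − R·V̇ − PEEP = 44 − 25.046 − 12 = 6.954 cmH2O.
Vt = C × 6.954 = 55.0 × 6.954 = 382.47 mL.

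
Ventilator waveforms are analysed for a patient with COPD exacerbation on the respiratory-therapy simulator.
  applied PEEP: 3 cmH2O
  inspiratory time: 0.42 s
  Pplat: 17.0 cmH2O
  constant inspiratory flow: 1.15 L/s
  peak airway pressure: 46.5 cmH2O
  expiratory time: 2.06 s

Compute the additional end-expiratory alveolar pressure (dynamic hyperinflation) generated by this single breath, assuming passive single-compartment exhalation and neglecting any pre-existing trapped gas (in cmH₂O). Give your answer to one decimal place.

1.4

Vt = flow × Ti = 1.15 L/s × 0.42 s × 1000 mL/L = 483.0 mL.
R = (PIP − Pplat)/V̇ = (46.5 − 17.0) / 1.15 = 29.5/1.15 = 25.652 cmH2O·s/L.
C = Vt/(Pplat − PEEP) = 483.0 / (17.0 − 3) = 483.0/14.0 = 34.5 mL/cmH2O.
τ = R × C = 25.652 × 0.0345 L/cmH2O = 0.885 s.
Fraction remaining = e^(−Te/τ) = e^(−2.06/0.885) = 0.09752; trapped volume = 483.0 × 0.09752 = 47.102 mL.
Additional alveolar pressure from trapping ≈ V_trapped / C = 47.102 / 34.5 = 1.365 cmH2O.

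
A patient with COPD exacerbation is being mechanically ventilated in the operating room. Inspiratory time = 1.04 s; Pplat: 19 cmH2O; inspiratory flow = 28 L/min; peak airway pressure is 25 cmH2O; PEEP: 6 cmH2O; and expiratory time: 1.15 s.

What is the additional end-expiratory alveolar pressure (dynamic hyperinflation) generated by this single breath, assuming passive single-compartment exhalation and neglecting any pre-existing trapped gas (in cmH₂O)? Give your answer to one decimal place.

1.2

Flow: 28 L/min ÷ 60 = 0.4667 L/s.
Vt = flow × Ti = 0.4667 L/s × 1.04 s × 1000 mL/L = 485.37 mL.
R = (PIP − Pplat)/V̇ = (25 − 19) / 0.4667 = 6.0/0.4667 = 12.856 cmH2O·s/L.
C = Vt/(Pplat − PEEP) = 485.37 / (19 − 6) = 485.37/13.0 = 37.336 mL/cmH2O.
τ = R × C = 12.856 × 0.03734 L/cmH2O = 0.48 s.
Fraction remaining = e^(−Te/τ) = e^(−1.15/0.48) = 0.0911; trapped volume = 485.37 × 0.0911 = 44.217 mL.
Additional alveolar pressure from trapping ≈ V_trapped / C = 44.217 / 37.336 = 1.184 cmH2O.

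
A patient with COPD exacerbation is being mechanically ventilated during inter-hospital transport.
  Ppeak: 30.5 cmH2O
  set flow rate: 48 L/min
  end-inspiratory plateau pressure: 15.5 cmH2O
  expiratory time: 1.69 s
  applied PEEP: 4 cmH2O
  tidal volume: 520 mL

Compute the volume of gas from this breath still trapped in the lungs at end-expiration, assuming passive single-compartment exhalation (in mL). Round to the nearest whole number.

Flow: 48 L/min ÷ 60 = 0.8 L/s.
R = (PIP − Pplat)/V̇ = (30.5 − 15.5) / 0.8 = 15.0/0.8 = 18.75 cmH2O·s/L.
C = Vt/(Pplat − PEEP) = 520.0 / (15.5 − 4) = 520.0/11.5 = 45.217 mL/cmH2O.
τ = R × C = 18.75 × 0.04522 L/cmH2O = 0.8479 s.
Fraction remaining = e^(−Te/τ) = e^(−1.69/0.8479) = 0.1363.
Trapped volume = 520.0 × 0.1363 = 70.876 mL.

71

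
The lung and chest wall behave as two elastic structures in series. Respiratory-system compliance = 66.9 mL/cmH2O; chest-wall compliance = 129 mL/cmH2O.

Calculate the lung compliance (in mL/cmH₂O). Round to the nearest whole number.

1/CL = 1/Crs − 1/Ccw.
1/CL = 1/66.9 − 1/129 = 0.007196.
CL = 138.97 mL/cmH2O.

139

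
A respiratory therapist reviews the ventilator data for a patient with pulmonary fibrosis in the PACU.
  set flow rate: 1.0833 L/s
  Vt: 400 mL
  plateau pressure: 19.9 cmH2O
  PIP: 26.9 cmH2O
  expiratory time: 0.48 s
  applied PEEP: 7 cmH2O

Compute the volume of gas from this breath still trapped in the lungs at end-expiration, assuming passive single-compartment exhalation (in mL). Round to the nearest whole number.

R = (PIP − Pplat)/V̇ = (26.9 − 19.9) / 1.0833 = 7.0/1.0833 = 6.462 cmH2O·s/L.
C = Vt/(Pplat − PEEP) = 400.0 / (19.9 − 7) = 400.0/12.9 = 31.008 mL/cmH2O.
τ = R × C = 6.462 × 0.03101 L/cmH2O = 0.2004 s.
Fraction remaining = e^(−Te/τ) = e^(−0.48/0.2004) = 0.09115.
Trapped volume = 400.0 × 0.09115 = 36.46 mL.

36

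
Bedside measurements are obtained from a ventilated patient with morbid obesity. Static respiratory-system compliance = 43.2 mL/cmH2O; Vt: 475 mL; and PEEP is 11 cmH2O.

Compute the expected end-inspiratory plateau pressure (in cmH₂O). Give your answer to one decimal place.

22.0

Pplat = PEEP + Vt / Cstat = 11 + 475 / 43.2 = 11 + 10.995 = 21.995 cmH2O.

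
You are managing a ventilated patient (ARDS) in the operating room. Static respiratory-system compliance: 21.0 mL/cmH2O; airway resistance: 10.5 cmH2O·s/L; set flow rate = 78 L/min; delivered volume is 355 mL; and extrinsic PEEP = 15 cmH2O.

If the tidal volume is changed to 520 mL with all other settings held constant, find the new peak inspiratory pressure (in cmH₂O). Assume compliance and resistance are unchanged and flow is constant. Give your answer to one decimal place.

53.4

Flow: 78 L/min ÷ 60 = 1.3 L/s.
PIP = Vt/C + R·V̇ + PEEP (constant-flow equation of motion).
Only the elastic term changes: ΔPIP = ΔVt / C = (520 − 355) / 21.0 = 7.857 cmH2O.
Original PIP = 355/21.0 + 10.5×1.3 + 15 = 45.555 cmH2O; new PIP = 45.555 + (7.857) = 53.412 cmH2O.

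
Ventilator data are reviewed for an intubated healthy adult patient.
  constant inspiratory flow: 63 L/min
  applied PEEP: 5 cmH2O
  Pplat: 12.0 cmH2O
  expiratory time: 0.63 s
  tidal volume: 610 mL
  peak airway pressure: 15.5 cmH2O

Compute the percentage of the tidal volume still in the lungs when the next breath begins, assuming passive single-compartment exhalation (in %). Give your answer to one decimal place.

Flow: 63 L/min ÷ 60 = 1.05 L/s.
R = (PIP − Pplat)/V̇ = (15.5 − 12.0) / 1.05 = 3.5/1.05 = 3.333 cmH2O·s/L.
C = Vt/(Pplat − PEEP) = 610.0 / (12.0 − 5) = 610.0/7.0 = 87.143 mL/cmH2O.
τ = R × C = 3.333 × 0.08714 L/cmH2O = 0.2904 s.
Fraction remaining at end-expiration = e^(−Te/τ) = e^(−0.63/0.2904) = 0.1142 → 11.42%.

11.4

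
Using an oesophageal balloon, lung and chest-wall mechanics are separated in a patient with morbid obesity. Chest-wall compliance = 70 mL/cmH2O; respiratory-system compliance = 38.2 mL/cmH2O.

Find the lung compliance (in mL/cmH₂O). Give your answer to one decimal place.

84.1

1/CL = 1/Crs − 1/Ccw.
1/CL = 1/38.2 − 1/70 = 0.01189.
CL = 84.104 mL/cmH2O.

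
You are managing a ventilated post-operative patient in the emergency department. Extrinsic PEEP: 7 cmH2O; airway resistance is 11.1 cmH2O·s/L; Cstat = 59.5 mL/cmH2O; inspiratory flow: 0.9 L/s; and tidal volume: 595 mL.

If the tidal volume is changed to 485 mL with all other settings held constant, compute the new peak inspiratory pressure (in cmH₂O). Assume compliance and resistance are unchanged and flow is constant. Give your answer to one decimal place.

PIP = Vt/C + R·V̇ + PEEP (constant-flow equation of motion).
Only the elastic term changes: ΔPIP = ΔVt / C = (485 − 595) / 59.5 = -1.849 cmH2O.
Original PIP = 595/59.5 + 11.1×0.9 + 7 = 26.99 cmH2O; new PIP = 26.99 + (-1.849) = 25.141 cmH2O.

25.1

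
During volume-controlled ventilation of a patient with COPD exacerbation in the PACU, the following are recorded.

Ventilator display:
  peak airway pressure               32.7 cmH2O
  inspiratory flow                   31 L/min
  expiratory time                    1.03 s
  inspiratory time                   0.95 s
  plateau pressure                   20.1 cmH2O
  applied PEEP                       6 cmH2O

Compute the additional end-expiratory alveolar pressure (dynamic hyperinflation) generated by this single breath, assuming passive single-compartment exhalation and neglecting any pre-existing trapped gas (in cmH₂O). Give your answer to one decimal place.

4.2

Flow: 31 L/min ÷ 60 = 0.5167 L/s.
Vt = flow × Ti = 0.5167 L/s × 0.95 s × 1000 mL/L = 490.87 mL.
R = (PIP − Pplat)/V̇ = (32.7 − 20.1) / 0.5167 = 12.6/0.5167 = 24.386 cmH2O·s/L.
C = Vt/(Pplat − PEEP) = 490.87 / (20.1 − 6) = 490.87/14.1 = 34.813 mL/cmH2O.
τ = R × C = 24.386 × 0.03481 L/cmH2O = 0.8489 s.
Fraction remaining = e^(−Te/τ) = e^(−1.03/0.8489) = 0.2972; trapped volume = 490.87 × 0.2972 = 145.89 mL.
Additional alveolar pressure from trapping ≈ V_trapped / C = 145.89 / 34.813 = 4.191 cmH2O.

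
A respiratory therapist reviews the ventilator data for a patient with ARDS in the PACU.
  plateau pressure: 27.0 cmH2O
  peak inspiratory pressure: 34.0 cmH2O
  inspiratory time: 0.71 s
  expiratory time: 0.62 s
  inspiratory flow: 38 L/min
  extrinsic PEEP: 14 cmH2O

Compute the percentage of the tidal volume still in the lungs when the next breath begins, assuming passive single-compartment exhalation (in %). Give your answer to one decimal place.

19.8

Flow: 38 L/min ÷ 60 = 0.6333 L/s.
Vt = flow × Ti = 0.6333 L/s × 0.71 s × 1000 mL/L = 449.64 mL.
R = (PIP − Pplat)/V̇ = (34.0 − 27.0) / 0.6333 = 7.0/0.6333 = 11.053 cmH2O·s/L.
C = Vt/(Pplat − PEEP) = 449.64 / (27.0 − 14) = 449.64/13.0 = 34.588 mL/cmH2O.
τ = R × C = 11.053 × 0.03459 L/cmH2O = 0.3823 s.
Fraction remaining at end-expiration = e^(−Te/τ) = e^(−0.62/0.3823) = 0.1976 → 19.76%.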